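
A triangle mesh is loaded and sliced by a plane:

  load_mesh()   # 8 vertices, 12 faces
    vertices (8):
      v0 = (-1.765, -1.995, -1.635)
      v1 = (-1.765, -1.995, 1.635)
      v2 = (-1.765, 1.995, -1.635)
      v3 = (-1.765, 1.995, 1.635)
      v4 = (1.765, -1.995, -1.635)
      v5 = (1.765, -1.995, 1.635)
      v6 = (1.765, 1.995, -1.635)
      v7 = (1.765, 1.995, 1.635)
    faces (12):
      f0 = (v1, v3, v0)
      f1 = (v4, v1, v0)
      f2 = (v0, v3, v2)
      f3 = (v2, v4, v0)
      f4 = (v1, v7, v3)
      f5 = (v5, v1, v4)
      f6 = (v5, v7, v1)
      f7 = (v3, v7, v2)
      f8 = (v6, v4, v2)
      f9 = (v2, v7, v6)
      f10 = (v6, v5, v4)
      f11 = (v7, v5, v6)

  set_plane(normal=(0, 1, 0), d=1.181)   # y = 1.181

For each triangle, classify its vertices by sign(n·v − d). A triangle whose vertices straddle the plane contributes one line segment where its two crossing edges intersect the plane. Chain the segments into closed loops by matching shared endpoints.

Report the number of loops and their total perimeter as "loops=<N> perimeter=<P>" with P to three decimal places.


loops=1 perimeter=13.600

Straddling triangles (8 of 12):
  (v1,v3,v0) [-+-] → (-1.765, 1.181, 1.635)–(-1.765, 1.181, 0.967887)  len=0.6671
  (v0,v3,v2) [-++] → (-1.765, 1.181, 0.967887)–(-1.765, 1.181, -1.635)  len=2.6029
  (v2,v4,v0) [+--] → (-1.04484, 1.181, -1.635)–(-1.765, 1.181, -1.635)  len=0.7202
  (v1,v7,v3) [-++] → (1.04484, 1.181, 1.635)–(-1.765, 1.181, 1.635)  len=2.8098
  (v5,v7,v1) [-+-] → (1.765, 1.181, 1.635)–(1.04484, 1.181, 1.635)  len=0.7202
  (v6,v4,v2) [+-+] → (1.765, 1.181, -1.635)–(-1.04484, 1.181, -1.635)  len=2.8098
  (v6,v5,v4) [+--] → (1.765, 1.181, -0.967887)–(1.765, 1.181, -1.635)  len=0.6671
  (v7,v5,v6) [+-+] → (1.765, 1.181, 1.635)–(1.765, 1.181, -0.967887)  len=2.6029

Chained into 1 loop(s):
  loop 1: 8 segments, perimeter = 13.6000
Total perimeter = 13.600


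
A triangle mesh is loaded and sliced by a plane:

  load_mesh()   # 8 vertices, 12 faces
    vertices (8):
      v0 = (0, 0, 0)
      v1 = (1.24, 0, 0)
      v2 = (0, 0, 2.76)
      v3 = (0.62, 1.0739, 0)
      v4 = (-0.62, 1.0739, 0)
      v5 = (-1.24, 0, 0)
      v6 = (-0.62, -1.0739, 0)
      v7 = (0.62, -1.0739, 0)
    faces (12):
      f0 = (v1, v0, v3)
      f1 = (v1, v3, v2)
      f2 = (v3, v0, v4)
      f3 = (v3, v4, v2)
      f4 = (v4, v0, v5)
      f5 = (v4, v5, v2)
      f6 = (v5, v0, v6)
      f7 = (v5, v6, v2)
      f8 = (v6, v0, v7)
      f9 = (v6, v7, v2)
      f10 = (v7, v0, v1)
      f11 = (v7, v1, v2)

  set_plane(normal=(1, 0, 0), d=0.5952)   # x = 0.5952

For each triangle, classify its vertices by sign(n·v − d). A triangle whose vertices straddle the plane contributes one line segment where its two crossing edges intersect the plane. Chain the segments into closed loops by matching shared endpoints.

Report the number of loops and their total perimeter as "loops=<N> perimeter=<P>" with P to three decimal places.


loops=1 perimeter=5.742

Straddling triangles (8 of 12):
  (v1,v0,v3) [+-+] → (0.5952, 0, 0)–(0.5952, 1.03094, 0)  len=1.0309
  (v1,v3,v2) [++-] → (0.5952, 1.03094, 0.1104)–(0.5952, 0, 1.4352)  len=1.6787
  (v3,v0,v4) [+--] → (0.5952, 1.03094, 0)–(0.5952, 1.0739, 0)  len=0.0430
  (v3,v4,v2) [+--] → (0.5952, 1.0739, 0)–(0.5952, 1.03094, 0.1104)  len=0.1185
  (v6,v0,v7) [--+] → (0.5952, -1.03094, 0)–(0.5952, -1.0739, 0)  len=0.0430
  (v6,v7,v2) [-+-] → (0.5952, -1.0739, 0)–(0.5952, -1.03094, 0.1104)  len=0.1185
  (v7,v0,v1) [+-+] → (0.5952, -1.03094, 0)–(0.5952, 0, 0)  len=1.0309
  (v7,v1,v2) [++-] → (0.5952, 0, 1.4352)–(0.5952, -1.03094, 0.1104)  len=1.6787

Chained into 1 loop(s):
  loop 1: 8 segments, perimeter = 5.7421
Total perimeter = 5.742


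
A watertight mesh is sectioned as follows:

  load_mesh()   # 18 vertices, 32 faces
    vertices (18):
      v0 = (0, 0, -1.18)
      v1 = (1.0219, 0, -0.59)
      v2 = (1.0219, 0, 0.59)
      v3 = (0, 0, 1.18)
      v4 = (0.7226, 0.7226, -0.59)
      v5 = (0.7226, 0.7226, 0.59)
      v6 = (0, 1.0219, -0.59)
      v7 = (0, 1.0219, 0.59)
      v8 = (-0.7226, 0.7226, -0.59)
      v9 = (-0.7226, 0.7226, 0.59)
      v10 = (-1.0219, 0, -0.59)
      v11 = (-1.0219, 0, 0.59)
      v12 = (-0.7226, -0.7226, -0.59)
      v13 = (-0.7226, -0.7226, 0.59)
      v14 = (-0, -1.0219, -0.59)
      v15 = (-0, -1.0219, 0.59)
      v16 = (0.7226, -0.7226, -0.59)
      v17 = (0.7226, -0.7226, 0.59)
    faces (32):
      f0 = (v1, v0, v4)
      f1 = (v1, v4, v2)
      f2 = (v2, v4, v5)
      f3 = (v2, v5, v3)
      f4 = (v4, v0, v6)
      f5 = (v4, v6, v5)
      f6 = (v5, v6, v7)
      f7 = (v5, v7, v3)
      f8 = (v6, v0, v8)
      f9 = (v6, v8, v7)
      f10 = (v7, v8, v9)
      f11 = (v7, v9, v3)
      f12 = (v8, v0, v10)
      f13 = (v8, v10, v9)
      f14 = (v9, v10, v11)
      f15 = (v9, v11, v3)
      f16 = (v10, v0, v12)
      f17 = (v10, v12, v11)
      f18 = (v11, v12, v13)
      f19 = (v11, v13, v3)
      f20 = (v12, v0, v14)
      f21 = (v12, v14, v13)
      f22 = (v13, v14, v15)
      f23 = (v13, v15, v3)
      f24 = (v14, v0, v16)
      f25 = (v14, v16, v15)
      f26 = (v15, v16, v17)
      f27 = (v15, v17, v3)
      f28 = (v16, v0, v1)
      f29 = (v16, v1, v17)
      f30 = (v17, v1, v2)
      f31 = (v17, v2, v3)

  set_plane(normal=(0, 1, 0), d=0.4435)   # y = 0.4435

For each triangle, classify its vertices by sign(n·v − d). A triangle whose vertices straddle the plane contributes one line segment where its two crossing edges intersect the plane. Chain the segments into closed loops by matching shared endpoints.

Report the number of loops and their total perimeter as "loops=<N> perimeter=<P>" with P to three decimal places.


Straddling triangles (12 of 32):
  (v1,v0,v4) [--+] → (0.4435, 0.4435, -0.817884)–(0.838203, 0.4435, -0.59)  len=0.4558
  (v1,v4,v2) [-+-] → (0.838203, 0.4435, -0.59)–(0.838203, 0.4435, -0.134232)  len=0.4558
  (v2,v4,v5) [-++] → (0.838203, 0.4435, -0.134232)–(0.838203, 0.4435, 0.59)  len=0.7242
  (v2,v5,v3) [-+-] → (0.838203, 0.4435, 0.59)–(0.4435, 0.4435, 0.817884)  len=0.4558
  (v4,v0,v6) [+-+] → (0.4435, 0.4435, -0.817884)–(0, 0.4435, -0.923943)  len=0.4560
  (v5,v7,v3) [++-] → (0, 0.4435, 0.923943)–(0.4435, 0.4435, 0.817884)  len=0.4560
  (v6,v0,v8) [+-+] → (0, 0.4435, -0.923943)–(-0.4435, 0.4435, -0.817884)  len=0.4560
  (v7,v9,v3) [++-] → (-0.4435, 0.4435, 0.817884)–(0, 0.4435, 0.923943)  len=0.4560
  (v8,v0,v10) [+--] → (-0.4435, 0.4435, -0.817884)–(-0.838203, 0.4435, -0.59)  len=0.4558
  (v8,v10,v9) [+-+] → (-0.838203, 0.4435, -0.59)–(-0.838203, 0.4435, 0.134232)  len=0.7242
  (v9,v10,v11) [+--] → (-0.838203, 0.4435, 0.134232)–(-0.838203, 0.4435, 0.59)  len=0.4558
  (v9,v11,v3) [+--] → (-0.838203, 0.4435, 0.59)–(-0.4435, 0.4435, 0.817884)  len=0.4558

Chained into 1 loop(s):
  loop 1: 12 segments, perimeter = 6.0071
Total perimeter = 6.007

loops=1 perimeter=6.007


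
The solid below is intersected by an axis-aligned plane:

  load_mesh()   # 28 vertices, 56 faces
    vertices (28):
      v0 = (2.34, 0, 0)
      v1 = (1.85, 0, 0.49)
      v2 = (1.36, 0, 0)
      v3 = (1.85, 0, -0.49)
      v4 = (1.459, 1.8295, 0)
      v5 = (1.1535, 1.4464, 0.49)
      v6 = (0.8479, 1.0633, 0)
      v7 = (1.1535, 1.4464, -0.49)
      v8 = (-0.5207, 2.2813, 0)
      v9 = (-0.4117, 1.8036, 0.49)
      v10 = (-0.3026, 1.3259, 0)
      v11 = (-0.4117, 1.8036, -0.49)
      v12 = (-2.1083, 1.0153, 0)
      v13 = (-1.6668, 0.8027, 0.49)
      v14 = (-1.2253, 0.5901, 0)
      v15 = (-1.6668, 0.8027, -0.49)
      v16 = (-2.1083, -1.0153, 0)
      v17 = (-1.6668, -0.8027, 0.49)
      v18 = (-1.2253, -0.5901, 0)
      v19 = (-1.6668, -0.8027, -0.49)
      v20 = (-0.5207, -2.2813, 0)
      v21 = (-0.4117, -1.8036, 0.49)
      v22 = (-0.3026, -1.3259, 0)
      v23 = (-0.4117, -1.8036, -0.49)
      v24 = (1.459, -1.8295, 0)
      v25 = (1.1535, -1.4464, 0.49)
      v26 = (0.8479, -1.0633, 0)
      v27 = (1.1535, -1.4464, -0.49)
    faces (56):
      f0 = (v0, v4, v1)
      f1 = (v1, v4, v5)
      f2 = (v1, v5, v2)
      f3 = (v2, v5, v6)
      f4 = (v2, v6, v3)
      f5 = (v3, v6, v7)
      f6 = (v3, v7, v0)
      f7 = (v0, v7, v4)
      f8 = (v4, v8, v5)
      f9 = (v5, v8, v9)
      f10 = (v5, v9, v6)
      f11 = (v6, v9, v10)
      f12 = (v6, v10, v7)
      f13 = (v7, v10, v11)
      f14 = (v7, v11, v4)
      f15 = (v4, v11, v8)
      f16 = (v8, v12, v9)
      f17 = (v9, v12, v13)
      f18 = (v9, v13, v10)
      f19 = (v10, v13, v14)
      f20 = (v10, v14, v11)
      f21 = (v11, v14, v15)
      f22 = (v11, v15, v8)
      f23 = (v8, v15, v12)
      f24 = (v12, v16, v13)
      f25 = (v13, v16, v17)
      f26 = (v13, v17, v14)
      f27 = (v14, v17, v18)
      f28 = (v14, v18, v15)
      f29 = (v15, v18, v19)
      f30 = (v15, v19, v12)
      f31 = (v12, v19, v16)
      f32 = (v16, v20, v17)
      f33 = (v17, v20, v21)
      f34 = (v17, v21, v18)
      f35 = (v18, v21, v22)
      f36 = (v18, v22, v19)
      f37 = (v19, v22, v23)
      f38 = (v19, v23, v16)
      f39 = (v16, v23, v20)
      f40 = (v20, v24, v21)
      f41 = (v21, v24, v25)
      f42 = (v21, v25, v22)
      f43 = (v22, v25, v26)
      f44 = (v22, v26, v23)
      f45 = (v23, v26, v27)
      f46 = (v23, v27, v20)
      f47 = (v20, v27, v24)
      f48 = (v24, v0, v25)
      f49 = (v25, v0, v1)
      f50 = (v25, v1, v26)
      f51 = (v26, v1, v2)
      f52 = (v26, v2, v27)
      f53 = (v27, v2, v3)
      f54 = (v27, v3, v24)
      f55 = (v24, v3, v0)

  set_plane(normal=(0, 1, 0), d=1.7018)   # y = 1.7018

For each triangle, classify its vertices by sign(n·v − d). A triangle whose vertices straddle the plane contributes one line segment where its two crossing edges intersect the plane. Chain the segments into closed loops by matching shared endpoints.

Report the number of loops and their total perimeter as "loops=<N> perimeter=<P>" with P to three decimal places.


loops=1 perimeter=6.147

Straddling triangles (16 of 56):
  (v0,v4,v1) [-+-] → (1.52049, 1.7018, 0)–(1.48629, 1.7018, 0.0342022)  len=0.0484
  (v1,v4,v5) [-+-] → (1.48629, 1.7018, 0.0342022)–(1.35717, 1.7018, 0.163333)  len=0.1826
  (v0,v7,v4) [--+] → (1.35717, 1.7018, -0.163333)–(1.52049, 1.7018, 0)  len=0.2310
  (v4,v8,v5) [++-] → (0.641354, 1.7018, 0.340107)–(1.35717, 1.7018, 0.163333)  len=0.7373
  (v5,v8,v9) [-++] → (0.641354, 1.7018, 0.340107)–(0.0343732, 1.7018, 0.49)  len=0.6252
  (v5,v9,v6) [-+-] → (0.0343732, 1.7018, 0.49)–(-0.23849, 1.7018, 0.422619)  len=0.2811
  (v6,v9,v10) [-+-] → (-0.23849, 1.7018, 0.422619)–(-0.38845, 1.7018, 0.385579)  len=0.1545
  (v7,v10,v11) [--+] → (-0.38845, 1.7018, -0.385579)–(0.0343732, 1.7018, -0.49)  len=0.4355
  (v7,v11,v4) [-++] → (0.0343732, 1.7018, -0.49)–(1.35717, 1.7018, -0.163333)  len=1.3625
  (v8,v12,v9) [+-+] → (-1.24741, 1.7018, 0)–(-0.630797, 1.7018, 0.426722)  len=0.7499
  (v9,v12,v13) [+--] → (-0.630797, 1.7018, 0.426722)–(-0.539354, 1.7018, 0.49)  len=0.1112
  (v9,v13,v10) [+--] → (-0.539354, 1.7018, 0.49)–(-0.38845, 1.7018, 0.385579)  len=0.1835
  (v10,v14,v11) [--+] → (-0.479953, 1.7018, -0.448894)–(-0.38845, 1.7018, -0.385579)  len=0.1113
  (v11,v14,v15) [+--] → (-0.479953, 1.7018, -0.448894)–(-0.539354, 1.7018, -0.49)  len=0.0722
  (v11,v15,v8) [+-+] → (-0.539354, 1.7018, -0.49)–(-0.969885, 1.7018, -0.192043)  len=0.5236
  (v8,v15,v12) [+--] → (-0.969885, 1.7018, -0.192043)–(-1.24741, 1.7018, 0)  len=0.3375

Chained into 1 loop(s):
  loop 1: 16 segments, perimeter = 6.1472
Total perimeter = 6.147


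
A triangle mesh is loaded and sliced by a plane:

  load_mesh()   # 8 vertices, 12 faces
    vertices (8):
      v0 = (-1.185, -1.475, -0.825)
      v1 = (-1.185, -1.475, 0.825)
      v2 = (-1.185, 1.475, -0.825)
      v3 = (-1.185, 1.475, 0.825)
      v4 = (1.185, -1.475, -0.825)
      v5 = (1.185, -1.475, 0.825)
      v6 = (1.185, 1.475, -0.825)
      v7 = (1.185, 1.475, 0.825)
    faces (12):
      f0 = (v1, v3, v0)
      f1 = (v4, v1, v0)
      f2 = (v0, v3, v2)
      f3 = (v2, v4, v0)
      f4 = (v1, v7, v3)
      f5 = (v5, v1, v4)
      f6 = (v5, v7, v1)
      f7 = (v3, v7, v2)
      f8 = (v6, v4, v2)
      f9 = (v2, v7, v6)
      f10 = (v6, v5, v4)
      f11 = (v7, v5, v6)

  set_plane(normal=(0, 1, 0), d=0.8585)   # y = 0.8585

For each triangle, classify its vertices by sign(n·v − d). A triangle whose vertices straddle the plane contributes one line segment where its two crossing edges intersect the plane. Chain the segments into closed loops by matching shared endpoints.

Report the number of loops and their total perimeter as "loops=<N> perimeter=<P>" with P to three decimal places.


Straddling triangles (8 of 12):
  (v1,v3,v0) [-+-] → (-1.185, 0.8585, 0.825)–(-1.185, 0.8585, 0.480178)  len=0.3448
  (v0,v3,v2) [-++] → (-1.185, 0.8585, 0.480178)–(-1.185, 0.8585, -0.825)  len=1.3052
  (v2,v4,v0) [+--] → (-0.68971, 0.8585, -0.825)–(-1.185, 0.8585, -0.825)  len=0.4953
  (v1,v7,v3) [-++] → (0.68971, 0.8585, 0.825)–(-1.185, 0.8585, 0.825)  len=1.8747
  (v5,v7,v1) [-+-] → (1.185, 0.8585, 0.825)–(0.68971, 0.8585, 0.825)  len=0.4953
  (v6,v4,v2) [+-+] → (1.185, 0.8585, -0.825)–(-0.68971, 0.8585, -0.825)  len=1.8747
  (v6,v5,v4) [+--] → (1.185, 0.8585, -0.480178)–(1.185, 0.8585, -0.825)  len=0.3448
  (v7,v5,v6) [+-+] → (1.185, 0.8585, 0.825)–(1.185, 0.8585, -0.480178)  len=1.3052

Chained into 1 loop(s):
  loop 1: 8 segments, perimeter = 8.0400
Total perimeter = 8.040

loops=1 perimeter=8.040


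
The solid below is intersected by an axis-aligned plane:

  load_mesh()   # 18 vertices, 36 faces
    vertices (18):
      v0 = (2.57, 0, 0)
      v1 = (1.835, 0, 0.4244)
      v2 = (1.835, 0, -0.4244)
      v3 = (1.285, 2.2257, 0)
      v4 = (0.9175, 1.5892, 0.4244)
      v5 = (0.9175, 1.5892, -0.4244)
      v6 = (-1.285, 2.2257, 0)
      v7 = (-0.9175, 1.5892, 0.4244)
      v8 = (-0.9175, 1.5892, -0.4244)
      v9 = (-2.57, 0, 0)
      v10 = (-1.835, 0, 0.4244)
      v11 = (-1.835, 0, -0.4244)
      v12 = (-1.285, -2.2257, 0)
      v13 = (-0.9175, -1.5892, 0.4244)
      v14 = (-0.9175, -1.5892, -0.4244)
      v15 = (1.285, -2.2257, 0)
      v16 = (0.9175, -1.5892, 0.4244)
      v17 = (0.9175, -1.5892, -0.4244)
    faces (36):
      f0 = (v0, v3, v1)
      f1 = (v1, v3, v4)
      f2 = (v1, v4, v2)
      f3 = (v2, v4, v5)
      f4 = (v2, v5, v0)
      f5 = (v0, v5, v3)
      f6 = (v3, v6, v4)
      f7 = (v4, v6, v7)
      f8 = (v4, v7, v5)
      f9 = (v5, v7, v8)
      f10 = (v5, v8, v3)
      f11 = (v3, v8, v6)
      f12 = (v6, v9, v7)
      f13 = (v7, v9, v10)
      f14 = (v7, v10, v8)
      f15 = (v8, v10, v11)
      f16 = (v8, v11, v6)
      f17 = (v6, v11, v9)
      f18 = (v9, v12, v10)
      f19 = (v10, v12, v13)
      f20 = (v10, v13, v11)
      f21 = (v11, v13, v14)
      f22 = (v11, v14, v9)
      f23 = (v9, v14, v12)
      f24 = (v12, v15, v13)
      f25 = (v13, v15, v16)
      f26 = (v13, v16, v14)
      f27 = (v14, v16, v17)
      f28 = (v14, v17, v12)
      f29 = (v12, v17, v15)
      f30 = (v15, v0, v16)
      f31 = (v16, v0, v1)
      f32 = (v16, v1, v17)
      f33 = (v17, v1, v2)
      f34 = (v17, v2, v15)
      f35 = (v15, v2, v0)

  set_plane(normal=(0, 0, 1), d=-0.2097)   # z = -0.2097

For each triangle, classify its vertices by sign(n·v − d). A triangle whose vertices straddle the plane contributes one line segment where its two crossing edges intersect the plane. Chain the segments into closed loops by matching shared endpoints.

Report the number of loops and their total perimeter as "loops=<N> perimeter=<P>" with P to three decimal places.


loops=2 perimeter=24.251

Straddling triangles (24 of 36):
  (v1,v4,v2) [++-] → (1.60292, 0.401981, -0.2097)–(1.835, 0, -0.2097)  len=0.4642
  (v2,v4,v5) [-+-] → (1.60292, 0.401981, -0.2097)–(0.9175, 1.5892, -0.2097)  len=1.3709
  (v2,v5,v0) [--+] → (1.75348, 0.785239, -0.2097)–(2.20683, 0, -0.2097)  len=0.9067
  (v0,v5,v3) [+-+] → (1.75348, 0.785239, -0.2097)–(1.10341, 1.9112, -0.2097)  len=1.3001
  (v4,v7,v5) [++-] → (0.453345, 1.5892, -0.2097)–(0.9175, 1.5892, -0.2097)  len=0.4642
  (v5,v7,v8) [-+-] → (0.453345, 1.5892, -0.2097)–(-0.9175, 1.5892, -0.2097)  len=1.3708
  (v5,v8,v3) [--+] → (0.196724, 1.9112, -0.2097)–(1.10341, 1.9112, -0.2097)  len=0.9067
  (v3,v8,v6) [+-+] → (0.196724, 1.9112, -0.2097)–(-1.10341, 1.9112, -0.2097)  len=1.3001
  (v7,v10,v8) [++-] → (-1.14958, 1.18722, -0.2097)–(-0.9175, 1.5892, -0.2097)  len=0.4642
  (v8,v10,v11) [-+-] → (-1.14958, 1.18722, -0.2097)–(-1.835, 0, -0.2097)  len=1.3709
  (v8,v11,v6) [--+] → (-1.55676, 1.12596, -0.2097)–(-1.10341, 1.9112, -0.2097)  len=0.9067
  (v6,v11,v9) [+-+] → (-1.55676, 1.12596, -0.2097)–(-2.20683, 0, -0.2097)  len=1.3001
  (v10,v13,v11) [++-] → (-1.60292, -0.401981, -0.2097)–(-1.835, 0, -0.2097)  len=0.4642
  (v11,v13,v14) [-+-] → (-1.60292, -0.401981, -0.2097)–(-0.9175, -1.5892, -0.2097)  len=1.3709
  (v11,v14,v9) [--+] → (-1.75348, -0.785239, -0.2097)–(-2.20683, 0, -0.2097)  len=0.9067
  (v9,v14,v12) [+-+] → (-1.75348, -0.785239, -0.2097)–(-1.10341, -1.9112, -0.2097)  len=1.3001
  (v13,v16,v14) [++-] → (-0.453345, -1.5892, -0.2097)–(-0.9175, -1.5892, -0.2097)  len=0.4642
  (v14,v16,v17) [-+-] → (-0.453345, -1.5892, -0.2097)–(0.9175, -1.5892, -0.2097)  len=1.3708
  (v14,v17,v12) [--+] → (-0.196724, -1.9112, -0.2097)–(-1.10341, -1.9112, -0.2097)  len=0.9067
  (v12,v17,v15) [+-+] → (-0.196724, -1.9112, -0.2097)–(1.10341, -1.9112, -0.2097)  len=1.3001
  (v16,v1,v17) [++-] → (1.14958, -1.18722, -0.2097)–(0.9175, -1.5892, -0.2097)  len=0.4642
  (v17,v1,v2) [-+-] → (1.14958, -1.18722, -0.2097)–(1.835, 0, -0.2097)  len=1.3709
  (v17,v2,v15) [--+] → (1.55676, -1.12596, -0.2097)–(1.10341, -1.9112, -0.2097)  len=0.9067
  (v15,v2,v0) [+-+] → (1.55676, -1.12596, -0.2097)–(2.20683, 0, -0.2097)  len=1.3001

Chained into 2 loop(s):
  loop 1: 12 segments, perimeter = 11.0102
  loop 2: 12 segments, perimeter = 13.2411
Total perimeter = 24.251


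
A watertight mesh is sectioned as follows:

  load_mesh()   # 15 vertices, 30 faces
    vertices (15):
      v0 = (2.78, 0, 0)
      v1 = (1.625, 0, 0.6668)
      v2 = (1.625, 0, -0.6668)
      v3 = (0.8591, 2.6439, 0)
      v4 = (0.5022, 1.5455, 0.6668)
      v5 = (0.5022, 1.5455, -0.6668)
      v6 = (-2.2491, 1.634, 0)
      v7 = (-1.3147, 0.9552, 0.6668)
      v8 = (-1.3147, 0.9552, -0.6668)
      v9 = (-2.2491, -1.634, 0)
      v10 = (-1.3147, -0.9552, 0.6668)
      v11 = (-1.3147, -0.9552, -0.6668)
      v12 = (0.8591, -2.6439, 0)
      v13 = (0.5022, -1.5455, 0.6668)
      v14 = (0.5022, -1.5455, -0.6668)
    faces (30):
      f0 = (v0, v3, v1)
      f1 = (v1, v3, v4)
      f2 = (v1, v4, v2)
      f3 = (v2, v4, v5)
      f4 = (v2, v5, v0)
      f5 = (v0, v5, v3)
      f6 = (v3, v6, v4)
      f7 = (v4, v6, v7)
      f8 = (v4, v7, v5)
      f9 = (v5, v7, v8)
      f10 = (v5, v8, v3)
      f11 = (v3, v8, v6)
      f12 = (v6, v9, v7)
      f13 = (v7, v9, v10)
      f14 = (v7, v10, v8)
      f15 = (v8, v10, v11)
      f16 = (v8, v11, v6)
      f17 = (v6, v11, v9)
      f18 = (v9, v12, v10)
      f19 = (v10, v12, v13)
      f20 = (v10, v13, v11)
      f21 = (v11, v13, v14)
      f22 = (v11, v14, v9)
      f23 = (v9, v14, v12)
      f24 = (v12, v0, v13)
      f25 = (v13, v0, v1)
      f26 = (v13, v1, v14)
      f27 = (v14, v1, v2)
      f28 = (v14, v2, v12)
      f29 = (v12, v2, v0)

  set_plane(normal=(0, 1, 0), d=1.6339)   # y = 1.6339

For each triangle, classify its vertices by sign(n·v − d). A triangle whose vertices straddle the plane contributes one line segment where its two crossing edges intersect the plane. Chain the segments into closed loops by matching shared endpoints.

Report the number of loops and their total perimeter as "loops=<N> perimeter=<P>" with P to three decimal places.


loops=1 perimeter=8.146

Straddling triangles (10 of 30):
  (v0,v3,v1) [-+-] → (1.59291, 1.6339, 0)–(1.15168, 1.6339, 0.254725)  len=0.5095
  (v1,v3,v4) [-+-] → (1.15168, 1.6339, 0.254725)–(0.530924, 1.6339, 0.613135)  len=0.7168
  (v0,v5,v3) [--+] → (0.530924, 1.6339, -0.613135)–(1.59291, 1.6339, 0)  len=1.2263
  (v3,v6,v4) [++-] → (-2.24599, 1.6339, 0.000753446)–(0.530924, 1.6339, 0.613135)  len=2.8436
  (v4,v6,v7) [-+-] → (-2.24599, 1.6339, 0.000753446)–(-2.24896, 1.6339, 9.82322e-05)  len=0.0030
  (v5,v8,v3) [--+] → (-0.441035, 1.6339, -0.398809)–(0.530924, 1.6339, -0.613135)  len=0.9953
  (v3,v8,v6) [+-+] → (-0.441035, 1.6339, -0.398809)–(-2.24896, 1.6339, -9.82322e-05)  len=1.8514
  (v6,v9,v7) [+--] → (-2.2491, 1.6339, 0)–(-2.24896, 1.6339, 9.82322e-05)  len=0.0002
  (v8,v11,v6) [--+] → (-2.24906, 1.6339, -2.57531e-05)–(-2.24896, 1.6339, -9.82322e-05)  len=0.0001
  (v6,v11,v9) [+--] → (-2.24906, 1.6339, -2.57531e-05)–(-2.2491, 1.6339, 0)  len=0.0000

Chained into 1 loop(s):
  loop 1: 10 segments, perimeter = 8.1462
Total perimeter = 8.146


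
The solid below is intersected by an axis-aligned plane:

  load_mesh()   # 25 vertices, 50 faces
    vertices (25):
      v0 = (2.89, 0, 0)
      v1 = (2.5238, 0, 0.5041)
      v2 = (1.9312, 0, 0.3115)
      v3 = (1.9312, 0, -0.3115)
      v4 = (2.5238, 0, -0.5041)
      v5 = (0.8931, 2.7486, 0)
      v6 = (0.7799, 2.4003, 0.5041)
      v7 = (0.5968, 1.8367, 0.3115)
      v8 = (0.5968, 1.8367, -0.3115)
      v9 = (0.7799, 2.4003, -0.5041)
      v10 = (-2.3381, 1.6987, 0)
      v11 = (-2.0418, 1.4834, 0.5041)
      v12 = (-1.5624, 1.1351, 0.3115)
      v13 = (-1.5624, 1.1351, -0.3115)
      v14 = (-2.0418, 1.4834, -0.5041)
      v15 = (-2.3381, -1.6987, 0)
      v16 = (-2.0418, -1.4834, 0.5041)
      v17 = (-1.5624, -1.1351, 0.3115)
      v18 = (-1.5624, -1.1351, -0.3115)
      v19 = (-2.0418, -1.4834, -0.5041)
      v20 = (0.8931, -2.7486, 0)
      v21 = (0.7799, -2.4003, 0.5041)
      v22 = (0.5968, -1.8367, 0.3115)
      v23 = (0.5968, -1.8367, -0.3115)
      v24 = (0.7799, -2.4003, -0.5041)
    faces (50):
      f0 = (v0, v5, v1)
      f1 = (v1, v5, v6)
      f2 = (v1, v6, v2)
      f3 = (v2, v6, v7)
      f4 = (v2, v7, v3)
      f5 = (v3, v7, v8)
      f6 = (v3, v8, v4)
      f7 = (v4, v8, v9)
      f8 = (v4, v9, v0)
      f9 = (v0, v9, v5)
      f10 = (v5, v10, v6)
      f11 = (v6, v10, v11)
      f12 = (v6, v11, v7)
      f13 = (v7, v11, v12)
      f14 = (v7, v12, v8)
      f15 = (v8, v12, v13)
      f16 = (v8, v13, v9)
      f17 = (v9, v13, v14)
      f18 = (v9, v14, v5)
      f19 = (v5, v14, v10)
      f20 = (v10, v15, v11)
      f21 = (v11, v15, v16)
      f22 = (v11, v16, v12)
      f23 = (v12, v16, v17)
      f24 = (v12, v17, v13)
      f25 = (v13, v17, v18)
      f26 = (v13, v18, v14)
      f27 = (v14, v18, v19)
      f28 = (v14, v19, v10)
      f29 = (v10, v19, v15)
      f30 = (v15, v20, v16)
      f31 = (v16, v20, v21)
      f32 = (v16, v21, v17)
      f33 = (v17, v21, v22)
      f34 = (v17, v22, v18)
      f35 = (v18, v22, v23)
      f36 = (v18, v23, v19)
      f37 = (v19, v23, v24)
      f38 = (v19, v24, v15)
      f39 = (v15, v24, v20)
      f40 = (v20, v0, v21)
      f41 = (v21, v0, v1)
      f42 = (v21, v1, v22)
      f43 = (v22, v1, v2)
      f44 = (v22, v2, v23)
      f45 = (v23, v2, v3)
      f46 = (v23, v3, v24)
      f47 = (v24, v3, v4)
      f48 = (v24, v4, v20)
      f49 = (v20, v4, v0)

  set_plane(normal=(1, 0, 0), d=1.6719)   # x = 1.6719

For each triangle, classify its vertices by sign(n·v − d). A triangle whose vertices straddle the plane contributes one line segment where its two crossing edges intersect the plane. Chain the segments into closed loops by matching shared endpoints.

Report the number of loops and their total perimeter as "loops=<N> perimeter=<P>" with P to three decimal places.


loops=2 perimeter=7.450

Straddling triangles (20 of 50):
  (v0,v5,v1) [+-+] → (1.6719, 1.67663, 0)–(1.6719, 1.43591, 0.240751)  len=0.3405
  (v1,v5,v6) [+--] → (1.6719, 1.43591, 0.240751)–(1.6719, 1.17255, 0.5041)  len=0.3724
  (v1,v6,v2) [+-+] → (1.6719, 1.17255, 0.5041)–(1.6719, 0.540604, 0.354878)  len=0.6493
  (v2,v6,v7) [+--] → (1.6719, 0.540604, 0.354878)–(1.6719, 0.356907, 0.3115)  len=0.1887
  (v2,v7,v3) [+-+] → (1.6719, 0.356907, 0.3115)–(1.6719, 0.356907, -0.190439)  len=0.5019
  (v3,v7,v8) [+--] → (1.6719, 0.356907, -0.190439)–(1.6719, 0.356907, -0.3115)  len=0.1211
  (v3,v8,v4) [+-+] → (1.6719, 0.356907, -0.3115)–(1.6719, 0.81198, -0.418954)  len=0.4676
  (v4,v8,v9) [+--] → (1.6719, 0.81198, -0.418954)–(1.6719, 1.17255, -0.5041)  len=0.3705
  (v4,v9,v0) [+-+] → (1.6719, 1.17255, -0.5041)–(1.6719, 1.38562, -0.291002)  len=0.3013
  (v0,v9,v5) [+--] → (1.6719, 1.38562, -0.291002)–(1.6719, 1.67663, 0)  len=0.4115
  (v20,v0,v21) [-+-] → (1.6719, -1.67663, 0)–(1.6719, -1.38562, 0.291002)  len=0.4115
  (v21,v0,v1) [-++] → (1.6719, -1.38562, 0.291002)–(1.6719, -1.17255, 0.5041)  len=0.3013
  (v21,v1,v22) [-+-] → (1.6719, -1.17255, 0.5041)–(1.6719, -0.81198, 0.418954)  len=0.3705
  (v22,v1,v2) [-++] → (1.6719, -0.81198, 0.418954)–(1.6719, -0.356907, 0.3115)  len=0.4676
  (v22,v2,v23) [-+-] → (1.6719, -0.356907, 0.3115)–(1.6719, -0.356907, 0.190439)  len=0.1211
  (v23,v2,v3) [-++] → (1.6719, -0.356907, 0.190439)–(1.6719, -0.356907, -0.3115)  len=0.5019
  (v23,v3,v24) [-+-] → (1.6719, -0.356907, -0.3115)–(1.6719, -0.540604, -0.354878)  len=0.1887
  (v24,v3,v4) [-++] → (1.6719, -0.540604, -0.354878)–(1.6719, -1.17255, -0.5041)  len=0.6493
  (v24,v4,v20) [-+-] → (1.6719, -1.17255, -0.5041)–(1.6719, -1.43591, -0.240751)  len=0.3724
  (v20,v4,v0) [-++] → (1.6719, -1.43591, -0.240751)–(1.6719, -1.67663, 0)  len=0.3405

Chained into 2 loop(s):
  loop 1: 10 segments, perimeter = 3.7249
  loop 2: 10 segments, perimeter = 3.7249
Total perimeter = 7.450


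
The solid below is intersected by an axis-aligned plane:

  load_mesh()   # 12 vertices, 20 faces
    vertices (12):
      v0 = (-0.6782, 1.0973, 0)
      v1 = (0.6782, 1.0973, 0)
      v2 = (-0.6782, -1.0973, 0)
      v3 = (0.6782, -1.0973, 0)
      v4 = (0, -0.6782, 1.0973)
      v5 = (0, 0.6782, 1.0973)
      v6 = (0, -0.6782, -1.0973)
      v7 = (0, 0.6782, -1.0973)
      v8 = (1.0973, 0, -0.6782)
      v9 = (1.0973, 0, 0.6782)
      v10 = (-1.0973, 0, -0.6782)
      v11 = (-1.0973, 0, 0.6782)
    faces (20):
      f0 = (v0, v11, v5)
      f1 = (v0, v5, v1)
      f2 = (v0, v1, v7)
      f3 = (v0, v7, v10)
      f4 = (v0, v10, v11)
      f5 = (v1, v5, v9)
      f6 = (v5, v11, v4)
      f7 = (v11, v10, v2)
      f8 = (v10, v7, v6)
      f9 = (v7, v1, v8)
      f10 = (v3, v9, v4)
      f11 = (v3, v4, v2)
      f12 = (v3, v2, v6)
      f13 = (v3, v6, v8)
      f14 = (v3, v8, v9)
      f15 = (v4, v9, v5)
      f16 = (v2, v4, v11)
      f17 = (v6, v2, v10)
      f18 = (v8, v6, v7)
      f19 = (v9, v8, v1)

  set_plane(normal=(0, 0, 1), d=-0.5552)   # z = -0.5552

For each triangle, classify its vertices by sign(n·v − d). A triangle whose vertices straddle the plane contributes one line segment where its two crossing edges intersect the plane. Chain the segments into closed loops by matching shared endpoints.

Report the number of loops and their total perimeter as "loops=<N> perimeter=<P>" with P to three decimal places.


loops=1 perimeter=6.074

Straddling triangles (10 of 20):
  (v0,v1,v7) [++-] → (0.335052, 0.885248, -0.5552)–(-0.335052, 0.885248, -0.5552)  len=0.6701
  (v0,v7,v10) [+--] → (-0.335052, 0.885248, -0.5552)–(-1.02129, 0.199009, -0.5552)  len=0.9705
  (v0,v10,v11) [+-+] → (-1.02129, 0.199009, -0.5552)–(-1.0973, 0, -0.5552)  len=0.2130
  (v11,v10,v2) [+-+] → (-1.0973, 0, -0.5552)–(-1.02129, -0.199009, -0.5552)  len=0.2130
  (v7,v1,v8) [-+-] → (0.335052, 0.885248, -0.5552)–(1.02129, 0.199009, -0.5552)  len=0.9705
  (v3,v2,v6) [++-] → (-0.335052, -0.885248, -0.5552)–(0.335052, -0.885248, -0.5552)  len=0.6701
  (v3,v6,v8) [+--] → (0.335052, -0.885248, -0.5552)–(1.02129, -0.199009, -0.5552)  len=0.9705
  (v3,v8,v9) [+-+] → (1.02129, -0.199009, -0.5552)–(1.0973, 0, -0.5552)  len=0.2130
  (v6,v2,v10) [-+-] → (-0.335052, -0.885248, -0.5552)–(-1.02129, -0.199009, -0.5552)  len=0.9705
  (v9,v8,v1) [+-+] → (1.0973, 0, -0.5552)–(1.02129, 0.199009, -0.5552)  len=0.2130

Chained into 1 loop(s):
  loop 1: 10 segments, perimeter = 6.0743
Total perimeter = 6.074


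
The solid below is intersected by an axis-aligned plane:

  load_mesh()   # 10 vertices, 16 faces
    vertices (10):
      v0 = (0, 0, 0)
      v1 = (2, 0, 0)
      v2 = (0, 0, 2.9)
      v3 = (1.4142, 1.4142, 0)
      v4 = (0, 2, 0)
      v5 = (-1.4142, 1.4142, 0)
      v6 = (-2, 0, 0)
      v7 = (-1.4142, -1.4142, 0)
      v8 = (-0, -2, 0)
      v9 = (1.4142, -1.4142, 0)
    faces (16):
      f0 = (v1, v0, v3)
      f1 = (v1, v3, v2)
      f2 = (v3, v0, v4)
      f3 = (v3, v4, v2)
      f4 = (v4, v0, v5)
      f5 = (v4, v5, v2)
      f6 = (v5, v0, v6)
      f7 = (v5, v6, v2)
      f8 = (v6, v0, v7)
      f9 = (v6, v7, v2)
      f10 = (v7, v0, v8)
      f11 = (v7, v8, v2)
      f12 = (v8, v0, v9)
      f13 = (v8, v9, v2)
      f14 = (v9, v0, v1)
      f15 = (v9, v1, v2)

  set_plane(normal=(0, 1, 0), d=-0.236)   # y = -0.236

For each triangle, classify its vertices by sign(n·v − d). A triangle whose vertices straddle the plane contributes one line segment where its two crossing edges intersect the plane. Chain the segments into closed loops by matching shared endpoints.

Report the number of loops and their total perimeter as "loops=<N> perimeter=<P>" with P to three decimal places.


loops=1 perimeter=10.225

Straddling triangles (8 of 16):
  (v6,v0,v7) [++-] → (-0.236, -0.236, 0)–(-1.90224, -0.236, 0)  len=1.6662
  (v6,v7,v2) [+-+] → (-1.90224, -0.236, 0)–(-0.236, -0.236, 2.41605)  len=2.9349
  (v7,v0,v8) [-+-] → (-0.236, -0.236, 0)–(0, -0.236, 0)  len=0.2360
  (v7,v8,v2) [--+] → (0, -0.236, 2.5578)–(-0.236, -0.236, 2.41605)  len=0.2753
  (v8,v0,v9) [-+-] → (0, -0.236, 0)–(0.236, -0.236, 0)  len=0.2360
  (v8,v9,v2) [--+] → (0.236, -0.236, 2.41605)–(0, -0.236, 2.5578)  len=0.2753
  (v9,v0,v1) [-++] → (0.236, -0.236, 0)–(1.90224, -0.236, 0)  len=1.6662
  (v9,v1,v2) [-++] → (1.90224, -0.236, 0)–(0.236, -0.236, 2.41605)  len=2.9349

Chained into 1 loop(s):
  loop 1: 8 segments, perimeter = 10.2249
Total perimeter = 10.225


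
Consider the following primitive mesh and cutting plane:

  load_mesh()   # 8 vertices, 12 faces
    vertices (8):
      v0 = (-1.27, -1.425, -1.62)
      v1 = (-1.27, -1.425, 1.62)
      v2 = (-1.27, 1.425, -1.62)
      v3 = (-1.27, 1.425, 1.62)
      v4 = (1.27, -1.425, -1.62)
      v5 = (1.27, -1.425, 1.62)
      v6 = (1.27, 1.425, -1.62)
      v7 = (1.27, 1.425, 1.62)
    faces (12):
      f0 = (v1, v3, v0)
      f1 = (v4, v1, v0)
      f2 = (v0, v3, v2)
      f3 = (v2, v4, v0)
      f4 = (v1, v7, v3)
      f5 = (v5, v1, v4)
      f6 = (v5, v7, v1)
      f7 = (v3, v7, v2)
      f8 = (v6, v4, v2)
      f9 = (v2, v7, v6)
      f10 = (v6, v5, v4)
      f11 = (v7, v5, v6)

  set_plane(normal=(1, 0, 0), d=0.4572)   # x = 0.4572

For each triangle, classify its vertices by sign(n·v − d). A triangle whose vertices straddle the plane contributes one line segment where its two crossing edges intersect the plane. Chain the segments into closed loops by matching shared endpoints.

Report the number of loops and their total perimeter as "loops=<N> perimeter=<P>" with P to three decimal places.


loops=1 perimeter=12.180

Straddling triangles (8 of 12):
  (v4,v1,v0) [+--] → (0.4572, -1.425, -0.5832)–(0.4572, -1.425, -1.62)  len=1.0368
  (v2,v4,v0) [-+-] → (0.4572, -0.513, -1.62)–(0.4572, -1.425, -1.62)  len=0.9120
  (v1,v7,v3) [-+-] → (0.4572, 0.513, 1.62)–(0.4572, 1.425, 1.62)  len=0.9120
  (v5,v1,v4) [+-+] → (0.4572, -1.425, 1.62)–(0.4572, -1.425, -0.5832)  len=2.2032
  (v5,v7,v1) [++-] → (0.4572, 0.513, 1.62)–(0.4572, -1.425, 1.62)  len=1.9380
  (v3,v7,v2) [-+-] → (0.4572, 1.425, 1.62)–(0.4572, 1.425, 0.5832)  len=1.0368
  (v6,v4,v2) [++-] → (0.4572, -0.513, -1.62)–(0.4572, 1.425, -1.62)  len=1.9380
  (v2,v7,v6) [-++] → (0.4572, 1.425, 0.5832)–(0.4572, 1.425, -1.62)  len=2.2032

Chained into 1 loop(s):
  loop 1: 8 segments, perimeter = 12.1800
Total perimeter = 12.180


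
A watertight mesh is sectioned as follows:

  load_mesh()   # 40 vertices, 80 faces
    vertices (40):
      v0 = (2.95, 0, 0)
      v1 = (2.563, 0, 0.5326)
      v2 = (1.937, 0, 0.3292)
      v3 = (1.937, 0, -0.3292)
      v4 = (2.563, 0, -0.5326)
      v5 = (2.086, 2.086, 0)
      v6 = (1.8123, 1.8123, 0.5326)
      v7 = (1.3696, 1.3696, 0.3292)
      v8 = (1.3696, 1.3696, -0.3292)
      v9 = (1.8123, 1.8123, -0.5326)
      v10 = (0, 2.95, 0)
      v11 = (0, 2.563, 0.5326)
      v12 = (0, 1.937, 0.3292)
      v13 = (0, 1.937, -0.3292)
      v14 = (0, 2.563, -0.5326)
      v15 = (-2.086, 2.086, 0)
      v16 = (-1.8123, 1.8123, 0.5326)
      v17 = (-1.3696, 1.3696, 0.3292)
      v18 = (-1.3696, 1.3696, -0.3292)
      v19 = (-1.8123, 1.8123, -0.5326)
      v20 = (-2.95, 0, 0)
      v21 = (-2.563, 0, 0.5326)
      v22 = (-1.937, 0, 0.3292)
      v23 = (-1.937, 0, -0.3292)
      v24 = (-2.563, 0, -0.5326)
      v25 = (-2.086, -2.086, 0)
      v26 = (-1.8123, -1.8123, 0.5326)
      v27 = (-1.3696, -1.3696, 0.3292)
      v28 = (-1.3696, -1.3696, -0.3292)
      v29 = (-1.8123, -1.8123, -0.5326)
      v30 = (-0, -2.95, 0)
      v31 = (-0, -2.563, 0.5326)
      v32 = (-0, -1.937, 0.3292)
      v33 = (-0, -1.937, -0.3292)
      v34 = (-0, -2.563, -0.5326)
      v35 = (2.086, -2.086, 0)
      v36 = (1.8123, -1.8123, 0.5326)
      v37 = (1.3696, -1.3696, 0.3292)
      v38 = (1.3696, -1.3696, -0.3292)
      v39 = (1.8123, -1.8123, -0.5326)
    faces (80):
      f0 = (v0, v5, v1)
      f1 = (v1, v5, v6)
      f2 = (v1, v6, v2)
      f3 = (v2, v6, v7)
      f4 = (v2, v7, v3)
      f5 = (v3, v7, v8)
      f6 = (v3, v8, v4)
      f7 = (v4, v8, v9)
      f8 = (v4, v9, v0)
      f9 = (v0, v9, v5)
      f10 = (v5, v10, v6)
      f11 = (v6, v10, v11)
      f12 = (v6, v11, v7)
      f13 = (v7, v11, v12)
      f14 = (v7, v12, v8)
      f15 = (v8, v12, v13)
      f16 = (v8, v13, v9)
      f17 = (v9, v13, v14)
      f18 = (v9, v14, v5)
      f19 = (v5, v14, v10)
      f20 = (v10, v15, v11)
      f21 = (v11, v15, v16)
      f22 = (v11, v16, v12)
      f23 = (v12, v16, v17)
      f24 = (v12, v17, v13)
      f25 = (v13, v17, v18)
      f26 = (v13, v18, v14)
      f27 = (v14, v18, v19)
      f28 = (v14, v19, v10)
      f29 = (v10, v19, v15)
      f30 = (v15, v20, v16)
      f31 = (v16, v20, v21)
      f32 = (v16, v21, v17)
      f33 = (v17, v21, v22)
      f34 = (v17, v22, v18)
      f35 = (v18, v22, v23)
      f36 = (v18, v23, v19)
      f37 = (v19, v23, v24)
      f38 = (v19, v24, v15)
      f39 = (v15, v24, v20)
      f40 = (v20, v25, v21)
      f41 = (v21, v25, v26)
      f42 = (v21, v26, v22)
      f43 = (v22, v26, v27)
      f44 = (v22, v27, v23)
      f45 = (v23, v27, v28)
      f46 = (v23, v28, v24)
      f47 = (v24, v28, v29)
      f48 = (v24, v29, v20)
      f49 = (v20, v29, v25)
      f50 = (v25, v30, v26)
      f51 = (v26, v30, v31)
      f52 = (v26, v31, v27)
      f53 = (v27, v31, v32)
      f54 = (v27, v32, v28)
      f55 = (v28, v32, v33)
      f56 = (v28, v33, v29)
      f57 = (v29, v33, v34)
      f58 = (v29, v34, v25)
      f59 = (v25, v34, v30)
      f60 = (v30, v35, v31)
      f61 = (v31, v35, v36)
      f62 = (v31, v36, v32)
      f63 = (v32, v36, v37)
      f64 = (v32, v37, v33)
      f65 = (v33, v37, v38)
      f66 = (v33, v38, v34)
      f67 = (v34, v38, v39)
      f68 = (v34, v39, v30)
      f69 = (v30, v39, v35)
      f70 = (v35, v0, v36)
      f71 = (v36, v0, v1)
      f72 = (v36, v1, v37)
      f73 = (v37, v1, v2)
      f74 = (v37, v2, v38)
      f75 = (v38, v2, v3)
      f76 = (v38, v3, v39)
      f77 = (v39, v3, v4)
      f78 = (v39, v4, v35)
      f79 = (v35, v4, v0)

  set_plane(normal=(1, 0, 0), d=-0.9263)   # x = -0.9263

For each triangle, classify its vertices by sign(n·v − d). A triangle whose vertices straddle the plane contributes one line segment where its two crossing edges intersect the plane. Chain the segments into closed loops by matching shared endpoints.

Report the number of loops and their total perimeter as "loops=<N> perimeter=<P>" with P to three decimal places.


Straddling triangles (20 of 80):
  (v10,v15,v11) [+-+] → (-0.9263, 2.56634, 0)–(-0.9263, 2.35119, 0.296096)  len=0.3660
  (v11,v15,v16) [+--] → (-0.9263, 2.35119, 0.296096)–(-0.9263, 2.1793, 0.5326)  len=0.2924
  (v11,v16,v12) [+-+] → (-0.9263, 2.1793, 0.5326)–(-0.9263, 1.87326, 0.433161)  len=0.3218
  (v12,v16,v17) [+--] → (-0.9263, 1.87326, 0.433161)–(-0.9263, 1.55325, 0.3292)  len=0.3365
  (v12,v17,v13) [+-+] → (-0.9263, 1.55325, 0.3292)–(-0.9263, 1.55325, 0.116095)  len=0.2131
  (v13,v17,v18) [+--] → (-0.9263, 1.55325, 0.116095)–(-0.9263, 1.55325, -0.3292)  len=0.4453
  (v13,v18,v14) [+-+] → (-0.9263, 1.55325, -0.3292)–(-0.9263, 1.75587, -0.395035)  len=0.2130
  (v14,v18,v19) [+--] → (-0.9263, 1.75587, -0.395035)–(-0.9263, 2.1793, -0.5326)  len=0.4452
  (v14,v19,v10) [+-+] → (-0.9263, 2.1793, -0.5326)–(-0.9263, 2.3685, -0.272222)  len=0.3219
  (v10,v19,v15) [+--] → (-0.9263, 2.3685, -0.272222)–(-0.9263, 2.56634, 0)  len=0.3365
  (v25,v30,v26) [-+-] → (-0.9263, -2.56634, 0)–(-0.9263, -2.3685, 0.272222)  len=0.3365
  (v26,v30,v31) [-++] → (-0.9263, -2.3685, 0.272222)–(-0.9263, -2.1793, 0.5326)  len=0.3219
  (v26,v31,v27) [-+-] → (-0.9263, -2.1793, 0.5326)–(-0.9263, -1.75587, 0.395035)  len=0.4452
  (v27,v31,v32) [-++] → (-0.9263, -1.75587, 0.395035)–(-0.9263, -1.55325, 0.3292)  len=0.2130
  (v27,v32,v28) [-+-] → (-0.9263, -1.55325, 0.3292)–(-0.9263, -1.55325, -0.116095)  len=0.4453
  (v28,v32,v33) [-++] → (-0.9263, -1.55325, -0.116095)–(-0.9263, -1.55325, -0.3292)  len=0.2131
  (v28,v33,v29) [-+-] → (-0.9263, -1.55325, -0.3292)–(-0.9263, -1.87326, -0.433161)  len=0.3365
  (v29,v33,v34) [-++] → (-0.9263, -1.87326, -0.433161)–(-0.9263, -2.1793, -0.5326)  len=0.3218
  (v29,v34,v25) [-+-] → (-0.9263, -2.1793, -0.5326)–(-0.9263, -2.35119, -0.296096)  len=0.2924
  (v25,v34,v30) [-++] → (-0.9263, -2.35119, -0.296096)–(-0.9263, -2.56634, 0)  len=0.3660

Chained into 2 loop(s):
  loop 1: 10 segments, perimeter = 3.2917
  loop 2: 10 segments, perimeter = 3.2917
Total perimeter = 6.583

loops=2 perimeter=6.583


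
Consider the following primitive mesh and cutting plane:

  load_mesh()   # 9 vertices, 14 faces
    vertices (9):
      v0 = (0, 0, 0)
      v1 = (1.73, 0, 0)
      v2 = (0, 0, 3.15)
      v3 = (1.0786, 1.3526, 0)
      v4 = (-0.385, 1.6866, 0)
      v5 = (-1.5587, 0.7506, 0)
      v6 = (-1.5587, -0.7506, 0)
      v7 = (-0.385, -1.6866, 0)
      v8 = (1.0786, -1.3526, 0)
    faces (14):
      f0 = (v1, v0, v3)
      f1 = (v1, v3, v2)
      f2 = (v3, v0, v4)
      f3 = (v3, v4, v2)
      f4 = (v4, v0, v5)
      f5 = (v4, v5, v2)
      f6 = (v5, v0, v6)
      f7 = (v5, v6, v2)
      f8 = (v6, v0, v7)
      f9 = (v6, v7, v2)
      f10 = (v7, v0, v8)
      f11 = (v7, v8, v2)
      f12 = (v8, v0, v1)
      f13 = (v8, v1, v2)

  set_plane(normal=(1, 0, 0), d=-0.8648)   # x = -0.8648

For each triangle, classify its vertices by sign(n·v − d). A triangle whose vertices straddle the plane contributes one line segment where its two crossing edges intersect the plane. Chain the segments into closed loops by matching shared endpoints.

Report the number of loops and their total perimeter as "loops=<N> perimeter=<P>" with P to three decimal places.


Straddling triangles (6 of 14):
  (v4,v0,v5) [++-] → (-0.8648, 0.416449, 0)–(-0.8648, 1.30397, 0)  len=0.8875
  (v4,v5,v2) [+-+] → (-0.8648, 1.30397, 0)–(-0.8648, 0.416449, 1.40231)  len=1.6596
  (v5,v0,v6) [-+-] → (-0.8648, 0.416449, 0)–(-0.8648, -0.416449, 0)  len=0.8329
  (v5,v6,v2) [--+] → (-0.8648, -0.416449, 1.40231)–(-0.8648, 0.416449, 1.40231)  len=0.8329
  (v6,v0,v7) [-++] → (-0.8648, -0.416449, 0)–(-0.8648, -1.30397, 0)  len=0.8875
  (v6,v7,v2) [-++] → (-0.8648, -1.30397, 0)–(-0.8648, -0.416449, 1.40231)  len=1.6596

Chained into 1 loop(s):
  loop 1: 6 segments, perimeter = 6.7600
Total perimeter = 6.760

loops=1 perimeter=6.760


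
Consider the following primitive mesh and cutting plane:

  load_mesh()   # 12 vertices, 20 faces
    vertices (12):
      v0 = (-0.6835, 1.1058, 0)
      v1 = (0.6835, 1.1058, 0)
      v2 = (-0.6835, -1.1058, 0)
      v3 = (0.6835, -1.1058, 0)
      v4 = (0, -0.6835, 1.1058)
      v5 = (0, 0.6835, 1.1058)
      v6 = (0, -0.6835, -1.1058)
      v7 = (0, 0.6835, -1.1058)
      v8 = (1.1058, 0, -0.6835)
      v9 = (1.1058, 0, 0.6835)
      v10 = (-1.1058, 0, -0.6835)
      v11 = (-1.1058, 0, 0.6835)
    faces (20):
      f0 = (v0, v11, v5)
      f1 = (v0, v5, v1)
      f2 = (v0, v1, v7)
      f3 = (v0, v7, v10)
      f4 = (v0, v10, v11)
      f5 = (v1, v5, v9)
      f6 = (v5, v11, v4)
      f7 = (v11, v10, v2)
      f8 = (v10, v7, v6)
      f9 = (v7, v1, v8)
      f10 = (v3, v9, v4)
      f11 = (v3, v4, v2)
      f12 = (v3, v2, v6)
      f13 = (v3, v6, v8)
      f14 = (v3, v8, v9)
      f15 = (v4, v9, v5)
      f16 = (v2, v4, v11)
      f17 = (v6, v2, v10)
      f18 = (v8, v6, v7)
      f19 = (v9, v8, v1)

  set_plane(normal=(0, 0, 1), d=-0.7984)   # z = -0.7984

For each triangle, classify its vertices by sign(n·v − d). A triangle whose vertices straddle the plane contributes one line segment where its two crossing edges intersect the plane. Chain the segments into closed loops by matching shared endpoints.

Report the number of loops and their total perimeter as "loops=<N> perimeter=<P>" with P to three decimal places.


Straddling triangles (8 of 20):
  (v0,v1,v7) [++-] → (0.190005, 0.800895, -0.7984)–(-0.190005, 0.800895, -0.7984)  len=0.3800
  (v0,v7,v10) [+-+] → (-0.190005, 0.800895, -0.7984)–(-0.804932, 0.185968, -0.7984)  len=0.8696
  (v10,v7,v6) [+--] → (-0.804932, 0.185968, -0.7984)–(-0.804932, -0.185968, -0.7984)  len=0.3719
  (v7,v1,v8) [-++] → (0.190005, 0.800895, -0.7984)–(0.804932, 0.185968, -0.7984)  len=0.8696
  (v3,v2,v6) [++-] → (-0.190005, -0.800895, -0.7984)–(0.190005, -0.800895, -0.7984)  len=0.3800
  (v3,v6,v8) [+-+] → (0.190005, -0.800895, -0.7984)–(0.804932, -0.185968, -0.7984)  len=0.8696
  (v6,v2,v10) [-++] → (-0.190005, -0.800895, -0.7984)–(-0.804932, -0.185968, -0.7984)  len=0.8696
  (v8,v6,v7) [+--] → (0.804932, -0.185968, -0.7984)–(0.804932, 0.185968, -0.7984)  len=0.3719

Chained into 1 loop(s):
  loop 1: 8 segments, perimeter = 4.9824
Total perimeter = 4.982

loops=1 perimeter=4.982
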